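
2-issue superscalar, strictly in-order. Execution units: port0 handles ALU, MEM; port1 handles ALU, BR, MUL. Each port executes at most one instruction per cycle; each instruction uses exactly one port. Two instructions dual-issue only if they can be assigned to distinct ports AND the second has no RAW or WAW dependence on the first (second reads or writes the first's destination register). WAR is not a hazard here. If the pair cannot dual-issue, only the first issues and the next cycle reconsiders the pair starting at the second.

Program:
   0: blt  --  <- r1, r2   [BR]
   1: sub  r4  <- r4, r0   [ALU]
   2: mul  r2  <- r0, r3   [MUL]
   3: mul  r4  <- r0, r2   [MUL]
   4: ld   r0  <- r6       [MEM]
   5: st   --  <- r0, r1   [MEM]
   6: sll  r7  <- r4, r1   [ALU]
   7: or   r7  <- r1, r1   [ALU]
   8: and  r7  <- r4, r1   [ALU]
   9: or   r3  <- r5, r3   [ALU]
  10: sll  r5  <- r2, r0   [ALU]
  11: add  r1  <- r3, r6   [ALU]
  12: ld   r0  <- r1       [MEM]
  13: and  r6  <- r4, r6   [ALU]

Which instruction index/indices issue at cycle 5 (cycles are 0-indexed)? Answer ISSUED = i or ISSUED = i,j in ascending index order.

ISSUED = 8,9

#0 head=0: blt/sub i0/i1 dual
#1 head=2: mul i2 no-port MUL/MUL
#2 head=3: mul/ld i3/i4 dual
#3 head=5: st/sll i5/i6 dual
#4 head=7: or i7 WAW r7
#5 head=8: and/or i8/i9 dual
#6 head=10: sll/add i10/i11 dual
#7 head=12: ld/and i12/i13 dual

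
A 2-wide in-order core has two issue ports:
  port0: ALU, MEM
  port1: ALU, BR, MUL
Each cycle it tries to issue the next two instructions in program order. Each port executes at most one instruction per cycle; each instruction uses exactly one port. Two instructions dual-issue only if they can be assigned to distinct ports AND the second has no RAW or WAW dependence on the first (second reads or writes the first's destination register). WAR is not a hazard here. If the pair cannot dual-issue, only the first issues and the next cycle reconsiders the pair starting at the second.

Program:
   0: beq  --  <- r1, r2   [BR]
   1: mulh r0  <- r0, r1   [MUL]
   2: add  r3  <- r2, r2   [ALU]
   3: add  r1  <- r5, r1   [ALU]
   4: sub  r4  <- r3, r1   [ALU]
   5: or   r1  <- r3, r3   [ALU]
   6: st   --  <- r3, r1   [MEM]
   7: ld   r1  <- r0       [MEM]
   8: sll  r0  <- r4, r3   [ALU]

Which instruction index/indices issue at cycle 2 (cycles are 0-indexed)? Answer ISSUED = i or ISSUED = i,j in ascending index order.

  cy0 -> i0 (beq.BR) no-port BR/MUL
  cy1 -> i1/i2 (mulh.MUL/add.ALU) 2-wide
  cy2 -> i3 (add.ALU) RAW r1
  cy3 -> i4/i5 (sub.ALU/or.ALU) 2-wide
  cy4 -> i6 (st.MEM) no-port MEM/MEM
  cy5 -> i7/i8 (ld.MEM/sll.ALU) 2-wide

ISSUED = 3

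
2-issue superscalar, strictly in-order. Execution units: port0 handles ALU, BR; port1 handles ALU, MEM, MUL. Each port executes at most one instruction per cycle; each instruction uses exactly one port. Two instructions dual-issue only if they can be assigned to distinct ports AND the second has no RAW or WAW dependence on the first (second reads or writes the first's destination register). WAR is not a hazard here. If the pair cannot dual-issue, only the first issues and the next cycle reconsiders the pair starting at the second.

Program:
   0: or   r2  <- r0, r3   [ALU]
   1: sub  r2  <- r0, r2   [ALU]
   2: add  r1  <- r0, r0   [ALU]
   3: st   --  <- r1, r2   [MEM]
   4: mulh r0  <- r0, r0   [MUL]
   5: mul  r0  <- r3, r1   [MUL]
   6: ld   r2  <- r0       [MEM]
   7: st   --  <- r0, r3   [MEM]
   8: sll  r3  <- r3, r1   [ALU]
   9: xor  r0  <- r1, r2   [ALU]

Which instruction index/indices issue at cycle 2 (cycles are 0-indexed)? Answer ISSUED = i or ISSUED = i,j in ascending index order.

c0: i0 or  RAW+WAW r2
c1: i1+i2 sub/add  pair
c2: i3 st  no-port MEM/MUL
c3: i4 mulh  no-port MUL/MUL
c4: i5 mul  no-port MUL/MEM
c5: i6 ld  no-port MEM/MEM
c6: i7+i8 st/sll  pair
c7: i9 xor  tail

ISSUED = 3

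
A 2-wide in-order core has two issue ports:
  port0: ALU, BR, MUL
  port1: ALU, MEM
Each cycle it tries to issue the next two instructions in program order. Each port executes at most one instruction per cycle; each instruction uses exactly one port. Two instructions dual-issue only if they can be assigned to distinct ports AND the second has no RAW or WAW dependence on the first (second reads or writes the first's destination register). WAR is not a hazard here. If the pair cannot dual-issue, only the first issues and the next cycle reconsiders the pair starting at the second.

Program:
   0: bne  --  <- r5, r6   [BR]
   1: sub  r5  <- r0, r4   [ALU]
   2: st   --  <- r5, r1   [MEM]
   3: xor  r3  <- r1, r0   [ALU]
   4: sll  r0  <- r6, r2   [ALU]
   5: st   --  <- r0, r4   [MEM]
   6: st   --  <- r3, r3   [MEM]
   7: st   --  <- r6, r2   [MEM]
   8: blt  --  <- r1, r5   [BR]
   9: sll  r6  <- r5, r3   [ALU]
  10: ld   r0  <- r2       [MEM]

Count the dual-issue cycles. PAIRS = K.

[0] i0/i1  bne.BR;sub.ALU  -- pair
[1] i2/i3  st.MEM;xor.ALU  -- pair
[2] i4  sll.ALU  -- RAW r0
[3] i5  st.MEM  -- no-port MEM/MEM
[4] i6  st.MEM  -- no-port MEM/MEM
[5] i7/i8  st.MEM;blt.BR  -- pair
[6] i9/i10  sll.ALU;ld.MEM  -- pair

PAIRS = 4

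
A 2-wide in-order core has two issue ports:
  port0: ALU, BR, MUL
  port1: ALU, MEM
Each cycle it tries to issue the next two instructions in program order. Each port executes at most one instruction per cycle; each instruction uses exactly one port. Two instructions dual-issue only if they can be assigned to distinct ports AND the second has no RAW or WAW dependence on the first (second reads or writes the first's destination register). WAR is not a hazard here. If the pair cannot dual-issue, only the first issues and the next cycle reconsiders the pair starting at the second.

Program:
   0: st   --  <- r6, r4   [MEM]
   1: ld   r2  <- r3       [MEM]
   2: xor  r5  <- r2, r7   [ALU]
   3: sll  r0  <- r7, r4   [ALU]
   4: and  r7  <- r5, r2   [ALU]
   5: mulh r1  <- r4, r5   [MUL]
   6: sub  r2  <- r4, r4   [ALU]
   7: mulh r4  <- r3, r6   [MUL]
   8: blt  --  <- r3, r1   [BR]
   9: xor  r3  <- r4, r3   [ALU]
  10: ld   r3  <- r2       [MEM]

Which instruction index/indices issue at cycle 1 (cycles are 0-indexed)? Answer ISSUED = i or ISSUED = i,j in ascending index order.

ISSUED = 1

  cy0 -> i0 (st) no-port MEM/MEM
  cy1 -> i1 (ld) RAW r2
  cy2 -> i2&i3 (xor sll) dual
  cy3 -> i4&i5 (and mulh) dual
  cy4 -> i6&i7 (sub mulh) dual
  cy5 -> i8&i9 (blt xor) dual
  cy6 -> i10 (ld) tail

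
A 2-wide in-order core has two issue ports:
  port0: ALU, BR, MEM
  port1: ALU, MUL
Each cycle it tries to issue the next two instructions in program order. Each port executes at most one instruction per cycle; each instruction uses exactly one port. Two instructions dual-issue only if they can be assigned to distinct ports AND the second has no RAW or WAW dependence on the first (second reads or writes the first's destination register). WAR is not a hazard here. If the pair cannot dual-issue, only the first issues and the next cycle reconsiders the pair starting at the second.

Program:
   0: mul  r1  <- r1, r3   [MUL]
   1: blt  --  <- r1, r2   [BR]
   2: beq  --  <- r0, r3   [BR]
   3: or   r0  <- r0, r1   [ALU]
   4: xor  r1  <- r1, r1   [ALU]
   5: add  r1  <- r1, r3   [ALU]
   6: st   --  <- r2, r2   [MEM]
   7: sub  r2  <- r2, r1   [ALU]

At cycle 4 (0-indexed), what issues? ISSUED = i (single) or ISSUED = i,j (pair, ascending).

ISSUED = 5,6

0. mul @i0  | RAW r1
1. blt @i1  | no-port BR/BR
2. beq or @i2,i3  | pair
3. xor @i4  | RAW+WAW r1
4. add st @i5,i6  | pair
5. sub @i7  | tail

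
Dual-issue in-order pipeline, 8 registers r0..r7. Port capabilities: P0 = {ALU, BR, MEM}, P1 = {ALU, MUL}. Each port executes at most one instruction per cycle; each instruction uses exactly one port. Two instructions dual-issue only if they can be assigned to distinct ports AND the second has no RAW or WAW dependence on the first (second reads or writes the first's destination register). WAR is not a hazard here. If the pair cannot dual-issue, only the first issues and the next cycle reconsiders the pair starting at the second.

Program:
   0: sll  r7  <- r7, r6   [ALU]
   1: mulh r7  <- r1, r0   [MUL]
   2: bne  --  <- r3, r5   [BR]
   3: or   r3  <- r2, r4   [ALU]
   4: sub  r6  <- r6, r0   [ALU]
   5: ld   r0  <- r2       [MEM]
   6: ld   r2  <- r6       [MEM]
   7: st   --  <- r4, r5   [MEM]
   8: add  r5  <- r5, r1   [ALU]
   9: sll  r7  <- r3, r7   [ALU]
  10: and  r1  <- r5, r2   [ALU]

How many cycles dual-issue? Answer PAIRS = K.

#0 head=0: sll.ALU i0 WAW r7
#1 head=1: mulh.MUL;bne.BR i1+i2 dual
#2 head=3: or.ALU;sub.ALU i3+i4 dual
#3 head=5: ld.MEM i5 no-port MEM/MEM
#4 head=6: ld.MEM i6 no-port MEM/MEM
#5 head=7: st.MEM;add.ALU i7+i8 dual
#6 head=9: sll.ALU;and.ALU i9+i10 dual

PAIRS = 4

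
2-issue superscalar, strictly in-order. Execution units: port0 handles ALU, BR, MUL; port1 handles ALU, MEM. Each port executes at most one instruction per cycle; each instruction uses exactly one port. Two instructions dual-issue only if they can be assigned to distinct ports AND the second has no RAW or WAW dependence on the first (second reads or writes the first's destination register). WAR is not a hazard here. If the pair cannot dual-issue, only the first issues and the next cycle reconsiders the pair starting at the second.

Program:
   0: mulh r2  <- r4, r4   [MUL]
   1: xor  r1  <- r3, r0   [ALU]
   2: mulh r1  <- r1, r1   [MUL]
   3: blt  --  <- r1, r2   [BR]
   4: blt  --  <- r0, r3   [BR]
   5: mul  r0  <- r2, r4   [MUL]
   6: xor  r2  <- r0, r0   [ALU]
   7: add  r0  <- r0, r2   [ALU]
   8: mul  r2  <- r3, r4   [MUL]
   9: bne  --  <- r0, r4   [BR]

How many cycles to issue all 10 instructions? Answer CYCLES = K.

CYCLES = 8

#0 head=0: mulh.MUL xor.ALU i0/i1 2-wide
#1 head=2: mulh.MUL i2 no-port MUL/BR
#2 head=3: blt.BR i3 no-port BR/BR
#3 head=4: blt.BR i4 no-port BR/MUL
#4 head=5: mul.MUL i5 RAW r0
#5 head=6: xor.ALU i6 RAW r2
#6 head=7: add.ALU mul.MUL i7/i8 2-wide
#7 head=9: bne.BR i9 tail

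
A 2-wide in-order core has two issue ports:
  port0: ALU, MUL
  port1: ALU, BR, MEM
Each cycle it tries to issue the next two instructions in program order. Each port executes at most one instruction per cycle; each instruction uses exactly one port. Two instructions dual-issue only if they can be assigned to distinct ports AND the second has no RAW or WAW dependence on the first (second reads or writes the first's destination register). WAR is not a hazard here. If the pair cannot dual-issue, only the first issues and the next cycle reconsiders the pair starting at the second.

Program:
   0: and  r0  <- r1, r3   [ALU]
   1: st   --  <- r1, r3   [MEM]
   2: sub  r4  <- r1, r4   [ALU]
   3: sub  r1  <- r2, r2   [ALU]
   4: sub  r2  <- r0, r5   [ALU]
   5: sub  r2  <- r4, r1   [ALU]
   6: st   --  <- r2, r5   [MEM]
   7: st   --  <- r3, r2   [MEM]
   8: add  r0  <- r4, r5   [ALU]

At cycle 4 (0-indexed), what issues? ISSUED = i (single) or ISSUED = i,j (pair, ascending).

ISSUED = 6

c0: i0&i1 and.ALU/st.MEM  2-wide
c1: i2&i3 sub.ALU/sub.ALU  2-wide
c2: i4 sub.ALU  WAW r2
c3: i5 sub.ALU  RAW r2
c4: i6 st.MEM  no-port MEM/MEM
c5: i7&i8 st.MEM/add.ALU  2-wide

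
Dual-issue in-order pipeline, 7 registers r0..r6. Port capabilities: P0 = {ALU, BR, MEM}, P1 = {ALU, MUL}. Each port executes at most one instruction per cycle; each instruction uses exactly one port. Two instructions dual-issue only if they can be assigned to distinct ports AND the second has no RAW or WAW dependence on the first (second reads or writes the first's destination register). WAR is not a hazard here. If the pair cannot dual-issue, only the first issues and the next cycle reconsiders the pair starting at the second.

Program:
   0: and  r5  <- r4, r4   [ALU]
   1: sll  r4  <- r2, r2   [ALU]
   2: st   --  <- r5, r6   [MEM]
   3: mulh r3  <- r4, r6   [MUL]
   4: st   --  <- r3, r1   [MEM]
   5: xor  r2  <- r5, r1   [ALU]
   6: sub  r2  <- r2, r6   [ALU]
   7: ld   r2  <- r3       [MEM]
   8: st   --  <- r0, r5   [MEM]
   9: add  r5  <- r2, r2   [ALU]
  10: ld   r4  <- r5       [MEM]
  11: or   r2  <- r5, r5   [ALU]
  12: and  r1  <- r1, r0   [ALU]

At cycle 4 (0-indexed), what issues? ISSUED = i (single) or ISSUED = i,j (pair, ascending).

[0] i0,i1  and sll  -- dual
[1] i2,i3  st mulh  -- dual
[2] i4,i5  st xor  -- dual
[3] i6  sub  -- WAW r2
[4] i7  ld  -- no-port MEM/MEM
[5] i8,i9  st add  -- dual
[6] i10,i11  ld or  -- dual
[7] i12  and  -- tail

ISSUED = 7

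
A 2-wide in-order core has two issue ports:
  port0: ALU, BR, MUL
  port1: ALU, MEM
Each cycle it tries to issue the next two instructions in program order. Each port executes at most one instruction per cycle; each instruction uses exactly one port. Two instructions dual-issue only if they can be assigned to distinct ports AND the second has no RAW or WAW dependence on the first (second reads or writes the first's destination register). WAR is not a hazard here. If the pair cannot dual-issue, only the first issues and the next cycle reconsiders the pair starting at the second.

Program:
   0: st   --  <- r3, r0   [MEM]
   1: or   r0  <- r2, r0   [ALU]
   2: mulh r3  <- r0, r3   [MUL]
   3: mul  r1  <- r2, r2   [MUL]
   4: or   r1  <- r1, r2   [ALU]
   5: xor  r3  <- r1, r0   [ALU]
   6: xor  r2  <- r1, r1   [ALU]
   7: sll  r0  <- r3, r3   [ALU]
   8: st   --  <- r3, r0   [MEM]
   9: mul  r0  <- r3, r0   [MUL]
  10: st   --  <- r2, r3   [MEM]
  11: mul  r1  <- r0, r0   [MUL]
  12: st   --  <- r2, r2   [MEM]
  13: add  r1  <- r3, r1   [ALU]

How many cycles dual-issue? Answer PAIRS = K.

#0 head=0: st+or i0+i1 2-wide
#1 head=2: mulh i2 no-port MUL/MUL
#2 head=3: mul i3 RAW+WAW r1
#3 head=4: or i4 RAW r1
#4 head=5: xor+xor i5+i6 2-wide
#5 head=7: sll i7 RAW r0
#6 head=8: st+mul i8+i9 2-wide
#7 head=10: st+mul i10+i11 2-wide
#8 head=12: st+add i12+i13 2-wide

PAIRS = 5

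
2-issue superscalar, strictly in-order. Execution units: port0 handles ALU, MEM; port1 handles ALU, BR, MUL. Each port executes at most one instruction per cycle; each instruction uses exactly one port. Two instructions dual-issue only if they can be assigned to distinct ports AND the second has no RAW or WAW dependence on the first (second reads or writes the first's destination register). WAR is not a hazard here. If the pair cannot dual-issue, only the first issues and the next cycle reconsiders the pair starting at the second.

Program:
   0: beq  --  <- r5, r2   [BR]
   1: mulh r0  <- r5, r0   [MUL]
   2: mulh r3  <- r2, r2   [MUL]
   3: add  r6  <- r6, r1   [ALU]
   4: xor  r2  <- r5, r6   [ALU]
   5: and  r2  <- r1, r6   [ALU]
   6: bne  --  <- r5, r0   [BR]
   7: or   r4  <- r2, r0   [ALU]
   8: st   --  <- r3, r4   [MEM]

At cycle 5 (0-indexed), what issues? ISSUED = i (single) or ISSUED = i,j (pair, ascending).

ISSUED = 7

c0: i0 beq  no-port BR/MUL
c1: i1 mulh  no-port MUL/MUL
c2: i2/i3 mulh add  dual
c3: i4 xor  WAW r2
c4: i5/i6 and bne  dual
c5: i7 or  RAW r4
c6: i8 st  tail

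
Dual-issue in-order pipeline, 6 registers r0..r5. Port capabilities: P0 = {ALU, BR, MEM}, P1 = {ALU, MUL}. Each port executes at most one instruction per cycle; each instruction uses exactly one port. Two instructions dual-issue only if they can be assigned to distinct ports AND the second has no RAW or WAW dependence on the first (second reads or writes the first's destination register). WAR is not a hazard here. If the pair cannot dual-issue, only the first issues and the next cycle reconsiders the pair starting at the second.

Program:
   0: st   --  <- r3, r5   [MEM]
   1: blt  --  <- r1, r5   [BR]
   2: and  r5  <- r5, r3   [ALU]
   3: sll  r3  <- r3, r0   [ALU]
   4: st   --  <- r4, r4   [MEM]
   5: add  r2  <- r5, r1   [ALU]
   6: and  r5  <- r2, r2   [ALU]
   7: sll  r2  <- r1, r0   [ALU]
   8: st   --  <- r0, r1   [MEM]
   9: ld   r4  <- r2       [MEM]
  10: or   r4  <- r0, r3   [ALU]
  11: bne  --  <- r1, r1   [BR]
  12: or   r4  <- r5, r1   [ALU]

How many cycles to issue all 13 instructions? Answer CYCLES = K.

CYCLES = 9

[0] i0  st  -- no-port MEM/BR
[1] i1&i2  blt/and  -- 2-wide
[2] i3&i4  sll/st  -- 2-wide
[3] i5  add  -- RAW r2
[4] i6&i7  and/sll  -- 2-wide
[5] i8  st  -- no-port MEM/MEM
[6] i9  ld  -- WAW r4
[7] i10&i11  or/bne  -- 2-wide
[8] i12  or  -- tail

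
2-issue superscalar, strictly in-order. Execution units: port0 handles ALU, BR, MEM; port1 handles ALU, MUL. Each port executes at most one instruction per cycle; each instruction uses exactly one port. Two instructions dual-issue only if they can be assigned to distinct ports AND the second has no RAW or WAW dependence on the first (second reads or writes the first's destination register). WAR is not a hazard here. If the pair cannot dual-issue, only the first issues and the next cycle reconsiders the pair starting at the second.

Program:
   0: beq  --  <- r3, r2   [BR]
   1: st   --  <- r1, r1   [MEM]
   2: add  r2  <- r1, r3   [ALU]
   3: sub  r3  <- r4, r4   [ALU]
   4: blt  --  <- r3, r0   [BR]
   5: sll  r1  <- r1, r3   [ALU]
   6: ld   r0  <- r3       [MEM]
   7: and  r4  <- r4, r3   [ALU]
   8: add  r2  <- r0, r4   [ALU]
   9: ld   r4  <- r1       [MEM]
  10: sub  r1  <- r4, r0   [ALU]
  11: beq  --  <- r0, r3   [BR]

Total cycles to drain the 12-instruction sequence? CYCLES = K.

CYCLES = 7

t=0 i0:beq.BR ; no-port BR/MEM
t=1 i1+i2:st.MEM/add.ALU ; 2-wide
t=2 i3:sub.ALU ; RAW r3
t=3 i4+i5:blt.BR/sll.ALU ; 2-wide
t=4 i6+i7:ld.MEM/and.ALU ; 2-wide
t=5 i8+i9:add.ALU/ld.MEM ; 2-wide
t=6 i10+i11:sub.ALU/beq.BR ; 2-wide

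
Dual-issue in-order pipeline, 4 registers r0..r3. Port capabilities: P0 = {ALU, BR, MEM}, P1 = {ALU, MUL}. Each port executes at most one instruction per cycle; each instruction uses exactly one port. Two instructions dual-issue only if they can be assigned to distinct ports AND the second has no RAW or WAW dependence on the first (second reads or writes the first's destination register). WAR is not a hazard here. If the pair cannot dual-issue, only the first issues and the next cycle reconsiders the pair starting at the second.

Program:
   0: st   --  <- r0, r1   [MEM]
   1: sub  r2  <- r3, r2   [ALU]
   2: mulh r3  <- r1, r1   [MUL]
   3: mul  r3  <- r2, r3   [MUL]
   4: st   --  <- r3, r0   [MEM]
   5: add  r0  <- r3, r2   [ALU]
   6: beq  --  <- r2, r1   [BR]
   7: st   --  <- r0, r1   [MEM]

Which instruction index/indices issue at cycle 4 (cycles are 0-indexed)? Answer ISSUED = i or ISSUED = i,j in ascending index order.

ISSUED = 6

0. st+sub @i0&i1  | 2-wide
1. mulh @i2  | no-port MUL/MUL
2. mul @i3  | RAW r3
3. st+add @i4&i5  | 2-wide
4. beq @i6  | no-port BR/MEM
5. st @i7  | tail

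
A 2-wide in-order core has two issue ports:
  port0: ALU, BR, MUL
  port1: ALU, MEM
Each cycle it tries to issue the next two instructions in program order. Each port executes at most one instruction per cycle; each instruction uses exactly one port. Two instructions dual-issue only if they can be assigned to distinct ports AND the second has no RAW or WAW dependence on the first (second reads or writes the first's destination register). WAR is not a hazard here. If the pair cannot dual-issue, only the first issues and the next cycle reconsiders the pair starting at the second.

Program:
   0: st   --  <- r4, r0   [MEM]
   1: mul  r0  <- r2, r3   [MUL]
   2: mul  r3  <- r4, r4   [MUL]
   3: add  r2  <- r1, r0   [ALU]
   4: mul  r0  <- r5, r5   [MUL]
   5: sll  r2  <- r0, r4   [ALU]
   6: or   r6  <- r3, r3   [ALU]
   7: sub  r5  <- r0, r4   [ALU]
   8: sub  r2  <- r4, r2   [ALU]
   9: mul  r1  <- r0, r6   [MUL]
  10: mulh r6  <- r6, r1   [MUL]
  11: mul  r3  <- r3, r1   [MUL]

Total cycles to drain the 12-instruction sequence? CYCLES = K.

0. st+mul @i0/i1  | dual
1. mul+add @i2/i3  | dual
2. mul @i4  | RAW r0
3. sll+or @i5/i6  | dual
4. sub+sub @i7/i8  | dual
5. mul @i9  | no-port MUL/MUL
6. mulh @i10  | no-port MUL/MUL
7. mul @i11  | tail

CYCLES = 8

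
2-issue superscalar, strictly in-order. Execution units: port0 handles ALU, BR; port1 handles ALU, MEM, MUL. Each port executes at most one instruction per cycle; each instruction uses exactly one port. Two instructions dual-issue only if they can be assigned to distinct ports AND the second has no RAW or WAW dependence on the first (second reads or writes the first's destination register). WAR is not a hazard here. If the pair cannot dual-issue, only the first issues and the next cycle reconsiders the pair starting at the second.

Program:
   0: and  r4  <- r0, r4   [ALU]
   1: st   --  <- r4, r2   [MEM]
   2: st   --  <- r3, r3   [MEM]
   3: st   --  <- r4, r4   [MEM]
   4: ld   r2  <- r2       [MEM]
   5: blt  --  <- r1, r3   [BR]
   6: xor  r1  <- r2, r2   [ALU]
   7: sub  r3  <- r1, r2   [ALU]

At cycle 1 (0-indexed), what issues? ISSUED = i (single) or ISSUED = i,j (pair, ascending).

c0: i0 and  RAW r4
c1: i1 st  no-port MEM/MEM
c2: i2 st  no-port MEM/MEM
c3: i3 st  no-port MEM/MEM
c4: i4,i5 ld/blt  dual
c5: i6 xor  RAW r1
c6: i7 sub  tail

ISSUED = 1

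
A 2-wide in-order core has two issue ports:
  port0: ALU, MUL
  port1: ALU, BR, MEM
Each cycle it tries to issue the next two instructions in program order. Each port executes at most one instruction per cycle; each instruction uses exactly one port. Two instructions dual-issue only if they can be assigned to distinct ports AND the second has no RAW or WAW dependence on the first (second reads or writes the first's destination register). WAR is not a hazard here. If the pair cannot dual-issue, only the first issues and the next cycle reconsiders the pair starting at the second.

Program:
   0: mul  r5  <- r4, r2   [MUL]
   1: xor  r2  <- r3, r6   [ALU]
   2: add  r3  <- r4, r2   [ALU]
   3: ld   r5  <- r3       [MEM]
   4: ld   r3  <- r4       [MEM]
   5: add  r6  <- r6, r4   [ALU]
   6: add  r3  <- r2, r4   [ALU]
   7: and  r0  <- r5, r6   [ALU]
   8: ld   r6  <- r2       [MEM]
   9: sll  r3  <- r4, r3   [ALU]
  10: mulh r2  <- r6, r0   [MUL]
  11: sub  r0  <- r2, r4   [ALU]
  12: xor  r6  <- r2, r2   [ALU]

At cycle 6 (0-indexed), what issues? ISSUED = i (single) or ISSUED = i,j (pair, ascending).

[0] i0/i1  mul.MUL;xor.ALU  -- 2-wide
[1] i2  add.ALU  -- RAW r3
[2] i3  ld.MEM  -- no-port MEM/MEM
[3] i4/i5  ld.MEM;add.ALU  -- 2-wide
[4] i6/i7  add.ALU;and.ALU  -- 2-wide
[5] i8/i9  ld.MEM;sll.ALU  -- 2-wide
[6] i10  mulh.MUL  -- RAW r2
[7] i11/i12  sub.ALU;xor.ALU  -- 2-wide

ISSUED = 10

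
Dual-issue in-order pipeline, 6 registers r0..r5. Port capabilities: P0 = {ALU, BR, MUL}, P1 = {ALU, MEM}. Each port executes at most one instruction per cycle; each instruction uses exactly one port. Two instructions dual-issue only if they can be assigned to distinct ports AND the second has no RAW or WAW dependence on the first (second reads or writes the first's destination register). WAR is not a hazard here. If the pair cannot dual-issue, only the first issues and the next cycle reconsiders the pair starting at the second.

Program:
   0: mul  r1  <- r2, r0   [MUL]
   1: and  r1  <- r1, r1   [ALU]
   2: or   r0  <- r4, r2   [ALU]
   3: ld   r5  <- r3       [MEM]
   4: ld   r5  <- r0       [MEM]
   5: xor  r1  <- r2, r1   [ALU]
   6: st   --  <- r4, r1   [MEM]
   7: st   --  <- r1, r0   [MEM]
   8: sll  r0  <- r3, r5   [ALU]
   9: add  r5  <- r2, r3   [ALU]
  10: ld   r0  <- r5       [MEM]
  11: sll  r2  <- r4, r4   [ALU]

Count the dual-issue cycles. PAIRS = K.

PAIRS = 4

#0 head=0: mul.MUL i0 RAW+WAW r1
#1 head=1: and.ALU+or.ALU i1,i2 dual
#2 head=3: ld.MEM i3 no-port MEM/MEM
#3 head=4: ld.MEM+xor.ALU i4,i5 dual
#4 head=6: st.MEM i6 no-port MEM/MEM
#5 head=7: st.MEM+sll.ALU i7,i8 dual
#6 head=9: add.ALU i9 RAW r5
#7 head=10: ld.MEM+sll.ALU i10,i11 dual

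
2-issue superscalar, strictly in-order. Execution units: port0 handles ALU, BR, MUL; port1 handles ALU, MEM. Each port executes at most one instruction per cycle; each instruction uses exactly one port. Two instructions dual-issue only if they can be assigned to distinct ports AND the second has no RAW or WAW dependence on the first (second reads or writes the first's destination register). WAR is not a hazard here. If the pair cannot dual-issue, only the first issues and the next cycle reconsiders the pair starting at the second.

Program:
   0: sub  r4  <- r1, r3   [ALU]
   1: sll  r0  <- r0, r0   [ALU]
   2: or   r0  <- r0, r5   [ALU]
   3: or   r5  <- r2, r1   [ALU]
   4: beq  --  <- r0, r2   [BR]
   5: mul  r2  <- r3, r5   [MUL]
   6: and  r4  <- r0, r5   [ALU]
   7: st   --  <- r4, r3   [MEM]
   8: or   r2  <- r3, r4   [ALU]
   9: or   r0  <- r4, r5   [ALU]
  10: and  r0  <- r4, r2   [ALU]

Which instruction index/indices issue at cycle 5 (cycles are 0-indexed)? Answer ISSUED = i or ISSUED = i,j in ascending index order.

0. sub;sll @i0+i1  | 2-wide
1. or;or @i2+i3  | 2-wide
2. beq @i4  | no-port BR/MUL
3. mul;and @i5+i6  | 2-wide
4. st;or @i7+i8  | 2-wide
5. or @i9  | WAW r0
6. and @i10  | tail

ISSUED = 9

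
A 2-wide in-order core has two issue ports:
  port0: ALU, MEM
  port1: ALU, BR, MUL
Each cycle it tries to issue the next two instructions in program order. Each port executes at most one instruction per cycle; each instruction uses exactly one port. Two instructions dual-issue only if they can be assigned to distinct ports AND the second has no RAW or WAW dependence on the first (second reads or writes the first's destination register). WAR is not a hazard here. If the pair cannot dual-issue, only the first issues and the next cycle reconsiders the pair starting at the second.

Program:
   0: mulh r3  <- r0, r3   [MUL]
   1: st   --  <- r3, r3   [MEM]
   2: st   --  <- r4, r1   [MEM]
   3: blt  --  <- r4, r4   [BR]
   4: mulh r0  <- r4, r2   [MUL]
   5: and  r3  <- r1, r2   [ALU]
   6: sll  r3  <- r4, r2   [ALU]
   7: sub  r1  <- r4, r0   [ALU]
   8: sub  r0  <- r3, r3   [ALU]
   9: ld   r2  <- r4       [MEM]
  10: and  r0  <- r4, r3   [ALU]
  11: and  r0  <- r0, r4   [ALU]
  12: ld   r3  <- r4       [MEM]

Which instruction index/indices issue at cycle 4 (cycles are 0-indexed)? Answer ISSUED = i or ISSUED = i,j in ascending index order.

ISSUED = 6,7

[0] i0  mulh  -- RAW r3
[1] i1  st  -- no-port MEM/MEM
[2] i2,i3  st blt  -- pair
[3] i4,i5  mulh and  -- pair
[4] i6,i7  sll sub  -- pair
[5] i8,i9  sub ld  -- pair
[6] i10  and  -- RAW+WAW r0
[7] i11,i12  and ld  -- pair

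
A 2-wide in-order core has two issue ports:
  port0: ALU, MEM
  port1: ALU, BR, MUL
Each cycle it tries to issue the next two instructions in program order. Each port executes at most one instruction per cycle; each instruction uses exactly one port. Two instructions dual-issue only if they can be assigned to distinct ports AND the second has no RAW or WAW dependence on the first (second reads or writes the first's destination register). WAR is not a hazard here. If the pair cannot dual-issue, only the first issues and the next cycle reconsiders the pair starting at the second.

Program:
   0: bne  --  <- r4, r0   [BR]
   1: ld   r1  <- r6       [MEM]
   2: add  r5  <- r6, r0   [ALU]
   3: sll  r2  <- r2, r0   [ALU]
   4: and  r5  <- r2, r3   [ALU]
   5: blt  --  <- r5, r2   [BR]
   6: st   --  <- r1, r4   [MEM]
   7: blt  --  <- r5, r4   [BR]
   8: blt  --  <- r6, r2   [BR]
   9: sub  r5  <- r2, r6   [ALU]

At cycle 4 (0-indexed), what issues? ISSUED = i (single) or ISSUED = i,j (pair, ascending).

ISSUED = 7

#0 head=0: bne.BR ld.MEM i0,i1 pair
#1 head=2: add.ALU sll.ALU i2,i3 pair
#2 head=4: and.ALU i4 RAW r5
#3 head=5: blt.BR st.MEM i5,i6 pair
#4 head=7: blt.BR i7 no-port BR/BR
#5 head=8: blt.BR sub.ALU i8,i9 pair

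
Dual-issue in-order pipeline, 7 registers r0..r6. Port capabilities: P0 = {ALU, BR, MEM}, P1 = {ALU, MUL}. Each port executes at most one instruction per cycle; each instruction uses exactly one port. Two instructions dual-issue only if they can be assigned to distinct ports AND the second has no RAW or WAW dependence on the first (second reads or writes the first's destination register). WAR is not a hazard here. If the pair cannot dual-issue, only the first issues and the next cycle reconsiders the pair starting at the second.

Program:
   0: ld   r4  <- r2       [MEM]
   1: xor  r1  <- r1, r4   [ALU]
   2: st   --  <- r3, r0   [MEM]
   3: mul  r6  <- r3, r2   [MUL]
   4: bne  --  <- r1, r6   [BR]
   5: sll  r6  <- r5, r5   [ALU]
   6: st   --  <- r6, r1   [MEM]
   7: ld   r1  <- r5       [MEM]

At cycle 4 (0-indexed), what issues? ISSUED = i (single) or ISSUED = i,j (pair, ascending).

ISSUED = 6

0. ld @i0  | RAW r4
1. xor+st @i1/i2  | dual
2. mul @i3  | RAW r6
3. bne+sll @i4/i5  | dual
4. st @i6  | no-port MEM/MEM
5. ld @i7  | tail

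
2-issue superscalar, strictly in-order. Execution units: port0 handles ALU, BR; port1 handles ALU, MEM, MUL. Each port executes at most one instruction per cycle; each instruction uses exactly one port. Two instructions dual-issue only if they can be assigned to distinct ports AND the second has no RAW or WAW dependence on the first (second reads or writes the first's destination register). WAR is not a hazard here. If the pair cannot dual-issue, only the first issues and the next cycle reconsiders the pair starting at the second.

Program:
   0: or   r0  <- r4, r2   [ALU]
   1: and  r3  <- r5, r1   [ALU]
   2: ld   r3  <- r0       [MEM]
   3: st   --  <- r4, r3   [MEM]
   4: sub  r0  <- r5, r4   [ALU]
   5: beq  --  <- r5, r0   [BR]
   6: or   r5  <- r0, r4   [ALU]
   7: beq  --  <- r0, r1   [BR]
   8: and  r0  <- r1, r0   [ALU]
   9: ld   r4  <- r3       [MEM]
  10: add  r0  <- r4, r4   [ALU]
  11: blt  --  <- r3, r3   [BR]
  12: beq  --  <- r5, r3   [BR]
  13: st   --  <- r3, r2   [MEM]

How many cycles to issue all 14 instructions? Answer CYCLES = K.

CYCLES = 8

[0] i0&i1  or.ALU+and.ALU  -- dual
[1] i2  ld.MEM  -- no-port MEM/MEM
[2] i3&i4  st.MEM+sub.ALU  -- dual
[3] i5&i6  beq.BR+or.ALU  -- dual
[4] i7&i8  beq.BR+and.ALU  -- dual
[5] i9  ld.MEM  -- RAW r4
[6] i10&i11  add.ALU+blt.BR  -- dual
[7] i12&i13  beq.BR+st.MEM  -- dual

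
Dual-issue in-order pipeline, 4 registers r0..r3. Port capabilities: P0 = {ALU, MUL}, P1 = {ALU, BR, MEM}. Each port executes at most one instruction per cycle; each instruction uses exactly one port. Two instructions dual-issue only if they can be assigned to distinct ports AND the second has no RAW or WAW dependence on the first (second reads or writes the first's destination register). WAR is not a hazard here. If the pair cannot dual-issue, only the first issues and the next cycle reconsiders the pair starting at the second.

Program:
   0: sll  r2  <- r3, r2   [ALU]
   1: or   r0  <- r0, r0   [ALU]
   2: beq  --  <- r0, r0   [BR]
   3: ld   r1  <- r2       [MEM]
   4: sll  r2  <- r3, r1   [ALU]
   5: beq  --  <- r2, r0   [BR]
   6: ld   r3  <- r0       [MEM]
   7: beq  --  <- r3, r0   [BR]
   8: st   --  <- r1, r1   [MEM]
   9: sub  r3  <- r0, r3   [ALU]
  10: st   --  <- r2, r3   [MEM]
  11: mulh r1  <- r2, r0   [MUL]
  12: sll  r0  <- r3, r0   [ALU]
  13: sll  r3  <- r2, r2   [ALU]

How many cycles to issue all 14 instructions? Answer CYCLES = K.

[0] i0&i1  sll/or  -- dual
[1] i2  beq  -- no-port BR/MEM
[2] i3  ld  -- RAW r1
[3] i4  sll  -- RAW r2
[4] i5  beq  -- no-port BR/MEM
[5] i6  ld  -- no-port MEM/BR
[6] i7  beq  -- no-port BR/MEM
[7] i8&i9  st/sub  -- dual
[8] i10&i11  st/mulh  -- dual
[9] i12&i13  sll/sll  -- dual

CYCLES = 10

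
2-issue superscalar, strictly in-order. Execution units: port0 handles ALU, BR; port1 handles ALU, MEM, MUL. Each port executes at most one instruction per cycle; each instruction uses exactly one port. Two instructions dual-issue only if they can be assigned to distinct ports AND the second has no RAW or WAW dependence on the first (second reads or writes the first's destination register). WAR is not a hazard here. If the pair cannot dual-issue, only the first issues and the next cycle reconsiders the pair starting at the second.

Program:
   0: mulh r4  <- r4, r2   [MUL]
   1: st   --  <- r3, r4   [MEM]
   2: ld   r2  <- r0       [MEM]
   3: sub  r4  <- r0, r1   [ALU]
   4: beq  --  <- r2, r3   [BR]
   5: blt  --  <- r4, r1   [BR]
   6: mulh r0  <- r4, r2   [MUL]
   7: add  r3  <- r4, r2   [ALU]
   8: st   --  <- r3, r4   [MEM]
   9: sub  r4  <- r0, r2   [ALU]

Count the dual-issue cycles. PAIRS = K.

PAIRS = 3

[0] i0  mulh.MUL  -- no-port MUL/MEM
[1] i1  st.MEM  -- no-port MEM/MEM
[2] i2&i3  ld.MEM sub.ALU  -- 2-wide
[3] i4  beq.BR  -- no-port BR/BR
[4] i5&i6  blt.BR mulh.MUL  -- 2-wide
[5] i7  add.ALU  -- RAW r3
[6] i8&i9  st.MEM sub.ALU  -- 2-wide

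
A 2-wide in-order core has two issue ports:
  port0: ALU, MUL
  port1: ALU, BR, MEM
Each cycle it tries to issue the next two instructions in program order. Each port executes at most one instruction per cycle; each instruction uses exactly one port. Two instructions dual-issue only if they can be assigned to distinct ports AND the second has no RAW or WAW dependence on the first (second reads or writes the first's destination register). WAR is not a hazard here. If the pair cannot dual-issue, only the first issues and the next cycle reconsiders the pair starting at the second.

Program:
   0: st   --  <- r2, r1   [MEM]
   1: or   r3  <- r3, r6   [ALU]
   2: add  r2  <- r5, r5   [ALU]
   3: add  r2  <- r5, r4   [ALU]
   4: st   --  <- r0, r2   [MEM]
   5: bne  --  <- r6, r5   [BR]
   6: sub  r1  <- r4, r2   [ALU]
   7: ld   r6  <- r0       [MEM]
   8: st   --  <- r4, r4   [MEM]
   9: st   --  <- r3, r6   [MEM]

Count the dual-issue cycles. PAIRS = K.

#0 head=0: st+or i0/i1 2-wide
#1 head=2: add i2 WAW r2
#2 head=3: add i3 RAW r2
#3 head=4: st i4 no-port MEM/BR
#4 head=5: bne+sub i5/i6 2-wide
#5 head=7: ld i7 no-port MEM/MEM
#6 head=8: st i8 no-port MEM/MEM
#7 head=9: st i9 tail

PAIRS = 2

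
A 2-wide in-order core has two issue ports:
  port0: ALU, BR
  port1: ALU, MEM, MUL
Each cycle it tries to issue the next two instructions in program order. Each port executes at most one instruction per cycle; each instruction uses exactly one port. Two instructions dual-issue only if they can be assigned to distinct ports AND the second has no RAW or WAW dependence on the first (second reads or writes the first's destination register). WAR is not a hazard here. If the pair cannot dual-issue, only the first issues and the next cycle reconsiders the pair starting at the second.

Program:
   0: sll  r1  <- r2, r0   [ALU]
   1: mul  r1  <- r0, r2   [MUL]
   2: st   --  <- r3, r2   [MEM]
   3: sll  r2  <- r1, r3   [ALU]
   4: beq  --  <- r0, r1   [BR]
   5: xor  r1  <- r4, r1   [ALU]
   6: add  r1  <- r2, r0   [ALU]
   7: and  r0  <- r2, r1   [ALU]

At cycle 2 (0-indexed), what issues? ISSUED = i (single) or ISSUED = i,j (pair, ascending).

[0] i0  sll.ALU  -- WAW r1
[1] i1  mul.MUL  -- no-port MUL/MEM
[2] i2,i3  st.MEM+sll.ALU  -- dual
[3] i4,i5  beq.BR+xor.ALU  -- dual
[4] i6  add.ALU  -- RAW r1
[5] i7  and.ALU  -- tail

ISSUED = 2,3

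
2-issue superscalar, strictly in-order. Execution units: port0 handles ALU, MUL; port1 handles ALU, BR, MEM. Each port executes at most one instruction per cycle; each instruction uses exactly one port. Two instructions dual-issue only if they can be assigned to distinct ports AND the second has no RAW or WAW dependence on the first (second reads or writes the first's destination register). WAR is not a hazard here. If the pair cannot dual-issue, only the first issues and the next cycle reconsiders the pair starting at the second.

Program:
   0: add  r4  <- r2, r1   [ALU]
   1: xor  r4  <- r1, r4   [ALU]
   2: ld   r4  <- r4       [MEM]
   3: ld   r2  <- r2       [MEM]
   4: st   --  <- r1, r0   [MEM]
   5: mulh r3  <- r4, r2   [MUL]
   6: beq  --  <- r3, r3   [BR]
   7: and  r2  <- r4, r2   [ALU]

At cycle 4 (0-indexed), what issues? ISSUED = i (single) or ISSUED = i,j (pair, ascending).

  cy0 -> i0 (add) RAW+WAW r4
  cy1 -> i1 (xor) RAW+WAW r4
  cy2 -> i2 (ld) no-port MEM/MEM
  cy3 -> i3 (ld) no-port MEM/MEM
  cy4 -> i4/i5 (st/mulh) dual
  cy5 -> i6/i7 (beq/and) dual

ISSUED = 4,5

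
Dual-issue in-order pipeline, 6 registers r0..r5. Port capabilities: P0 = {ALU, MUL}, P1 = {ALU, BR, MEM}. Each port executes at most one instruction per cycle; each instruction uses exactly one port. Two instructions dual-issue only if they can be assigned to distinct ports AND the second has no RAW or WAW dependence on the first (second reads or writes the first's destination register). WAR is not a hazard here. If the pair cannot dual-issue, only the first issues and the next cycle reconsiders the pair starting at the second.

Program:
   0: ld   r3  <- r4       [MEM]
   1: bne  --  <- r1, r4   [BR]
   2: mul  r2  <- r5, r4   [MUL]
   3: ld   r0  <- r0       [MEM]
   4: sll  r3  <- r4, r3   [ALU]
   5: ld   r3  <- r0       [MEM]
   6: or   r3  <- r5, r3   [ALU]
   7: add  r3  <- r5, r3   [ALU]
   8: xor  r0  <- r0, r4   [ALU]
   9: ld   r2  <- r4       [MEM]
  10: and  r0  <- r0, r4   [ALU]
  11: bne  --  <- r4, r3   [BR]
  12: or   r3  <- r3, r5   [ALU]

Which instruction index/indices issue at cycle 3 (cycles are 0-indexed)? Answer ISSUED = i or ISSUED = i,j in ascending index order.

ISSUED = 5

[0] i0  ld  -- no-port MEM/BR
[1] i1,i2  bne+mul  -- 2-wide
[2] i3,i4  ld+sll  -- 2-wide
[3] i5  ld  -- RAW+WAW r3
[4] i6  or  -- RAW+WAW r3
[5] i7,i8  add+xor  -- 2-wide
[6] i9,i10  ld+and  -- 2-wide
[7] i11,i12  bne+or  -- 2-wide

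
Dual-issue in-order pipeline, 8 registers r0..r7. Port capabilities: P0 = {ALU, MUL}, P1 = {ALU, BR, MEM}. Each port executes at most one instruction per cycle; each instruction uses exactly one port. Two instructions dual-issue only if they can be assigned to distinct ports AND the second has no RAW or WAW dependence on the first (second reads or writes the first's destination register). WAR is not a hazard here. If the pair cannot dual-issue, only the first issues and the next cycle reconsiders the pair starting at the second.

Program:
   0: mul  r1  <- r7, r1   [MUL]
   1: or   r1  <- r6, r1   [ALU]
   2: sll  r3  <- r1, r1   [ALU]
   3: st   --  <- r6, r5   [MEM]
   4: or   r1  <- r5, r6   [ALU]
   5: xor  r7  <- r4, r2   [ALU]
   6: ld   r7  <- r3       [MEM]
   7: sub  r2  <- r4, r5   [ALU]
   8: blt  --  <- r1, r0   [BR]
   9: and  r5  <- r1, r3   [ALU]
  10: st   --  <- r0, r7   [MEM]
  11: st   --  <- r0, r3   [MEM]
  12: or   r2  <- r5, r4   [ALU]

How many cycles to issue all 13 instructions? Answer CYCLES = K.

CYCLES = 8

t=0 i0:mul ; RAW+WAW r1
t=1 i1:or ; RAW r1
t=2 i2,i3:sll st ; dual
t=3 i4,i5:or xor ; dual
t=4 i6,i7:ld sub ; dual
t=5 i8,i9:blt and ; dual
t=6 i10:st ; no-port MEM/MEM
t=7 i11,i12:st or ; dual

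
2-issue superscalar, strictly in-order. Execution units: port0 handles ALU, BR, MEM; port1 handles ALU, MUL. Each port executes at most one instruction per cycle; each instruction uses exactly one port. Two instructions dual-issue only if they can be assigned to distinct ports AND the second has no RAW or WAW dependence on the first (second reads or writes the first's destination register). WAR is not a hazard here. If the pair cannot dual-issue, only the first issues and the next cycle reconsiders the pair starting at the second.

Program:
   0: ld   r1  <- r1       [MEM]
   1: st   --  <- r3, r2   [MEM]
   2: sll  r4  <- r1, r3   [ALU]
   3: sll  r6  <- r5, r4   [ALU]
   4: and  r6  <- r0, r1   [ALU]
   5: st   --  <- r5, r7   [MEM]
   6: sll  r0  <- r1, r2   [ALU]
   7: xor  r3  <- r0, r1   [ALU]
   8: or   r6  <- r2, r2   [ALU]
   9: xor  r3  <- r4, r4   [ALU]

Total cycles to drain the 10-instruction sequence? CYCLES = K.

  cy0 -> i0 (ld.MEM) no-port MEM/MEM
  cy1 -> i1+i2 (st.MEM;sll.ALU) pair
  cy2 -> i3 (sll.ALU) WAW r6
  cy3 -> i4+i5 (and.ALU;st.MEM) pair
  cy4 -> i6 (sll.ALU) RAW r0
  cy5 -> i7+i8 (xor.ALU;or.ALU) pair
  cy6 -> i9 (xor.ALU) tail

CYCLES = 7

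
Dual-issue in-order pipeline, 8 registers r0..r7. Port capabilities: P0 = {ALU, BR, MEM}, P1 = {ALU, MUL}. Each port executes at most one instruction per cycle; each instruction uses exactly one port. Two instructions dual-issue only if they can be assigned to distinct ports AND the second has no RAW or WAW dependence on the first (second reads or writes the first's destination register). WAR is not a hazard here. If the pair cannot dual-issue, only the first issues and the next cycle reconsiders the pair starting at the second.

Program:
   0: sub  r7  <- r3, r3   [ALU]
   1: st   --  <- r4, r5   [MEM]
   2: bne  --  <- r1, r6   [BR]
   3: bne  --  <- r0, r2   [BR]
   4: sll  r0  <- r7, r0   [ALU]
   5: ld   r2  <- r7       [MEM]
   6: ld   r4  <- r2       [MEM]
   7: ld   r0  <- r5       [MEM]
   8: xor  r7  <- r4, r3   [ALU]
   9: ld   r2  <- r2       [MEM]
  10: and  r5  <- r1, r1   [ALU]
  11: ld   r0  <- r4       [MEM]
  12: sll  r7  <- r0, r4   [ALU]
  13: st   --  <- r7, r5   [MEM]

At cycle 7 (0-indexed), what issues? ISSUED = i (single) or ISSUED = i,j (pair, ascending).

c0: i0+i1 sub.ALU st.MEM  pair
c1: i2 bne.BR  no-port BR/BR
c2: i3+i4 bne.BR sll.ALU  pair
c3: i5 ld.MEM  no-port MEM/MEM
c4: i6 ld.MEM  no-port MEM/MEM
c5: i7+i8 ld.MEM xor.ALU  pair
c6: i9+i10 ld.MEM and.ALU  pair
c7: i11 ld.MEM  RAW r0
c8: i12 sll.ALU  RAW r7
c9: i13 st.MEM  tail

ISSUED = 11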